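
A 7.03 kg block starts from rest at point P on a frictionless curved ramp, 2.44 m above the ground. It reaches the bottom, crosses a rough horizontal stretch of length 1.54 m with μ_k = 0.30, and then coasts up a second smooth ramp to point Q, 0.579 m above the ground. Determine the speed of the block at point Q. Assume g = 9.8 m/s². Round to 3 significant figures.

Energy at P: mgh₁ = (7.03)(9.8)(2.44) = 168.10 J
Friction loss: W_f = μ_k mg d = 31.83 J
At Q: ½mv² + mgh₂ = mgh₁ − W_f
½mv² = 168.10 − 31.83 − 39.890 = 96.383 J
v = √(2 × 96.383/7.03) = 5.236 m/s

v = 5.24 m/s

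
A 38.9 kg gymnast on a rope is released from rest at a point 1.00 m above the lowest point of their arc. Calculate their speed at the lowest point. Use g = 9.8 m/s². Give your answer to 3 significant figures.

v = 4.43 m/s

Equating total energy at the two states: mgh = ½mv²
v = √(2gh) = √(2 × 9.8 × 1.00) = √19.600 = 4.427 m/s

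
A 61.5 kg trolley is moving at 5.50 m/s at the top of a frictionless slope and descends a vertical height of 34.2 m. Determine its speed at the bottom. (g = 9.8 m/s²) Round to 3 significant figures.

v = 26.5 m/s

Energy conservation between the two points: ½mv₀² + mgh = ½mv²
v² = v₀² + 2gh = (5.50)² + 2(9.8)(34.2) = 700.57
v = √700.57 = 26.47 m/s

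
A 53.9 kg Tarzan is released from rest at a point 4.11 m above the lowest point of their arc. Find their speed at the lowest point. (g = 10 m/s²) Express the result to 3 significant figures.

v = 9.07 m/s

Equating total energy at the two states: mgh = ½mv²
v = √(2gh) = √(2 × 10 × 4.11) = √82.200 = 9.066 m/s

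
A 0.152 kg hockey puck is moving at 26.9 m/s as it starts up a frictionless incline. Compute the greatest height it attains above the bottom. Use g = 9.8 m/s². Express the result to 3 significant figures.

h = 36.9 m

Setting KE at the bottom equal to PE gained: ½mv² = mgh
h = v²/(2g) = 26.9²/(2 × 9.8) = 36.92 m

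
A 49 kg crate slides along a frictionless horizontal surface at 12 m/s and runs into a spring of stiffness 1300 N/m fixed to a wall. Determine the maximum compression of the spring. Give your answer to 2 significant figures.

x = 2.3 m

Conservation of energy between contact and max compression: ½mv² = ½kx²
x = v√(m/k) = 12 × √(49/1300) = 2.330 m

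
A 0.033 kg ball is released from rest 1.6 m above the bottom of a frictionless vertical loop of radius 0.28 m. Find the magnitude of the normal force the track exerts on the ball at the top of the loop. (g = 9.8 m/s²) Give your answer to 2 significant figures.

N = 2.1 N

Energy from release to top (height 2r): mgh = ½mv_top² + mg(2r)
v_top² = 2g(h − 2r) = 2(9.8)(1.6 − 0.5600) = 20.384 m²/s²
At the top, both N and weight point toward the centre: N + mg = mv_top²/r
N = m(v_top²/r − g) = 0.033(20.384/0.28 − 9.8) = 2.079 N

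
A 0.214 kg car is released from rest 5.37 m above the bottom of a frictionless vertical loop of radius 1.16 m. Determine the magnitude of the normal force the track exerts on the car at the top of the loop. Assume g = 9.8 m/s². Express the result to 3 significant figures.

Energy from release to top (height 2r): mgh = ½mv_top² + mg(2r)
v_top² = 2g(h − 2r) = 2(9.8)(5.37 − 2.320) = 59.780 m²/s²
At the top, both N and weight point toward the centre: N + mg = mv_top²/r
N = m(v_top²/r − g) = 0.214(59.780/1.16 − 9.8) = 8.931 N

N = 8.93 N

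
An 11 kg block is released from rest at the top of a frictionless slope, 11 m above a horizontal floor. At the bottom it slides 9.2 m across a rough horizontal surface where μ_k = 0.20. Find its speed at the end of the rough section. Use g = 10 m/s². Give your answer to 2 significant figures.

Energy bookkeeping (friction removes W_f = μ_k N d):
mgh = ½mv² + μ_k m g d
W_f = μ_k mg d = (0.20)(11)(10)(9.2) = 202.4 J
½mv² = mgh − W_f = 1210.0 − 202.4 = 1007.6 J
v = √(2 × 1007.6/11) = 13.54 m/s

v = 14 m/s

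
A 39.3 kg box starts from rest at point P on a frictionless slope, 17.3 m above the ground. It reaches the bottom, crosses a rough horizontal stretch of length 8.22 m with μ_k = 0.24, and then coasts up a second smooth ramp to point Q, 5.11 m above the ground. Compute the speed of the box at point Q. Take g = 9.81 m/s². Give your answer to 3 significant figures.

Energy at P: mgh₁ = (39.3)(9.81)(17.3) = 6669.7 J
Friction loss: W_f = μ_k mg d = 760.6 J
At Q: ½mv² + mgh₂ = mgh₁ − W_f
½mv² = 6669.7 − 760.6 − 1970.1 = 3939.1 J
v = √(2 × 3939.1/39.3) = 14.16 m/s

v = 14.2 m/s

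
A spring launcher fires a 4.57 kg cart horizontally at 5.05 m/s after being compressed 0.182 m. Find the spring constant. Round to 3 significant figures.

Spring PE at full compression equals KE at release: ½kx² = ½mv²
k = mv²/x² = (4.57)(5.05)²/(0.182)² = 3518 N/m

k = 3520 N/m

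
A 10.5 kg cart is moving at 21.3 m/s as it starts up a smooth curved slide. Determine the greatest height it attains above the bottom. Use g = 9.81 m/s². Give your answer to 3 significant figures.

By energy conservation, ½mv² = mgh
h = v²/(2g) = 21.3²/(2 × 9.81) = 23.12 m

h = 23.1 m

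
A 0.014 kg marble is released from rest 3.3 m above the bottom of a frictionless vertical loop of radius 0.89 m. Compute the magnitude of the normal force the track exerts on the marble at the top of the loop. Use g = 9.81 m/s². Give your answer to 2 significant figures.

N = 0.33 N

Energy from release to top (height 2r): mgh = ½mv_top² + mg(2r)
v_top² = 2g(h − 2r) = 2(9.81)(3.3 − 1.780) = 29.822 m²/s²
At the top, both N and weight point toward the centre: N + mg = mv_top²/r
N = m(v_top²/r − g) = 0.014(29.822/0.89 − 9.81) = 0.3318 N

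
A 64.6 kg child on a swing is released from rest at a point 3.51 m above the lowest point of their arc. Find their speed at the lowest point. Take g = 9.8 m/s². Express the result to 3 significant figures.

Equating total energy at the two states: mgh = ½mv²
The mass cancels from both sides.
v = √(2gh) = √(2 × 9.8 × 3.51) = √68.796 = 8.294 m/s

v = 8.29 m/s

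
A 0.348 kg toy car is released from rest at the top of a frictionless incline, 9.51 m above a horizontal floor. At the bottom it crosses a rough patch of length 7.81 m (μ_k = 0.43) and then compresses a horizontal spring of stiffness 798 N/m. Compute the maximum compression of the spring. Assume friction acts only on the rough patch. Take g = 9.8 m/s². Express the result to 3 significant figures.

x = 0.229 m

Initial energy: E₁ = mgh = (0.348)(9.8)(9.51) = 32.433 J
Friction removes W_f = μ_k mg d = (0.43)(0.348)(9.8)(7.81) = 11.45 J
Energy reaching the spring: E = 32.433 − 11.45 = 20.980 J
At max compression ½kx² = E ⇒ x = √(2E/k) = √(2 × 20.980/798) = 0.2293 m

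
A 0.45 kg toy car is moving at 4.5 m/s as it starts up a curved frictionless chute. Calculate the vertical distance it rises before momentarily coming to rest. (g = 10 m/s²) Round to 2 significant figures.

By energy conservation, ½mv² = mgh
h = v²/(2g) = 4.5²/(2 × 10) = 1.012 m

h = 1.0 m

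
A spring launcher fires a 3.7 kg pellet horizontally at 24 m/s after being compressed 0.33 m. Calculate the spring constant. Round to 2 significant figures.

Spring PE at full compression equals KE at release: ½kx² = ½mv²
k = mv²/x² = (3.7)(24)²/(0.33)² = 19570 N/m

k = 20000 N/m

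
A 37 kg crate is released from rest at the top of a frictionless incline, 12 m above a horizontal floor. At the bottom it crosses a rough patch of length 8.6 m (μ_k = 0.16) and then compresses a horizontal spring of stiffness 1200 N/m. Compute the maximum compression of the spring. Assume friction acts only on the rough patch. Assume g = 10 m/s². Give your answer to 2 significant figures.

Initial energy: E₁ = mgh = (37)(10)(12) = 4440.0 J
Friction removes W_f = μ_k mg d = (0.16)(37)(10)(8.6) = 509.1 J
Energy reaching the spring: E = 4440.0 − 509.1 = 3930.9 J
At max compression ½kx² = E ⇒ x = √(2E/k) = √(2 × 3930.9/1200) = 2.560 m

x = 2.6 m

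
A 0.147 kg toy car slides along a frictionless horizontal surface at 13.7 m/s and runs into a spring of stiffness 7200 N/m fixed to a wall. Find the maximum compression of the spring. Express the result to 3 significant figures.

Conservation of energy between contact and max compression: ½mv² = ½kx²
x = v√(m/k) = 13.7 × √(0.147/7200) = 0.06190 m

x = 0.0619 m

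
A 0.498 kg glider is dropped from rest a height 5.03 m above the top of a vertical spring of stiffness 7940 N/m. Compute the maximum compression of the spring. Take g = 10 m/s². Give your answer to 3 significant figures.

Take the reference level at the top of the uncompressed spring. At max compression the glider has fallen H + x and is momentarily at rest:
mg(H + x) = ½kx²
½(7940)x² − (0.498)(10)x − (0.498)(10)(5.03) = 0
3970x² − 4.980x − 25.05 = 0
x = [4.980 + √(24.80 + 397784)]/(2 × 3970) = 0.08006 m

x = 0.0801 m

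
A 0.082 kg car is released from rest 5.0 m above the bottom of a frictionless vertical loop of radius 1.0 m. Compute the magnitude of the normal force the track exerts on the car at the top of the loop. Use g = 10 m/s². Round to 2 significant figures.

N = 4.1 N

Energy from release to top (height 2r): mgh = ½mv_top² + mg(2r)
v_top² = 2g(h − 2r) = 2(10)(5.0 − 2.000) = 60.000 m²/s²
At the top, both N and weight point toward the centre: N + mg = mv_top²/r
N = m(v_top²/r − g) = 0.082(60.000/1.0 − 10) = 4.100 N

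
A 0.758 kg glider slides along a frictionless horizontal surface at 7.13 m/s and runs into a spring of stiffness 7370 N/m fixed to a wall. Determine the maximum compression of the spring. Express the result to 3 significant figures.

x = 0.0723 m

All KE is stored as spring PE at maximum compression: ½mv² = ½kx²
x = v√(m/k) = 7.13 × √(0.758/7370) = 0.07231 m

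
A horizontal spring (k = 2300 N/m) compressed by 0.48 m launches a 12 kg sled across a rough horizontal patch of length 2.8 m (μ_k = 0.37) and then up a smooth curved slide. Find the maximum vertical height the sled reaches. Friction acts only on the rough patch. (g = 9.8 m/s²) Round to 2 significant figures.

Spring energy: E₀ = ½kx² = ½(2300)(0.48)² = 264.96 J
Friction: W_f = μ_k mg d = (0.37)(12)(9.8)(2.8) = 121.8 J
Energy at base of ramp: E = 264.96 − 121.8 = 143.13 J
At max height all remaining energy is PE: mgh = E ⇒ h = E/(mg) = 143.13/(12 × 9.8) = 1.217 m

h = 1.2 m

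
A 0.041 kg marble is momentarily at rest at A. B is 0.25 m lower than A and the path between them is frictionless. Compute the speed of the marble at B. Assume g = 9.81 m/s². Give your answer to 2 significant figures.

Energy conservation between the two points: mgh = ½mv²
v = √(2gh) = √(2 × 9.81 × 0.25) = √4.9050 = 2.215 m/s

v = 2.2 m/s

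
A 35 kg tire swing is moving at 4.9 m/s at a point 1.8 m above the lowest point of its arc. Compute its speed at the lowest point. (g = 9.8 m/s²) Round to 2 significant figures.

Equating total energy at the two states: ½mv₀² + mgh = ½mv²
v² = v₀² + 2gh = (4.9)² + 2(9.8)(1.8) = 59.290
v = √59.290 = 7.700 m/s

v = 7.7 m/s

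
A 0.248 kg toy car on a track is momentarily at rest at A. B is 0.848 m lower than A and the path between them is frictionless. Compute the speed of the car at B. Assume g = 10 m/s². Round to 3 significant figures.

Energy conservation between the two points: mgh = ½mv²
v = √(2gh) = √(2 × 10 × 0.848) = √16.960 = 4.118 m/s

v = 4.12 m/s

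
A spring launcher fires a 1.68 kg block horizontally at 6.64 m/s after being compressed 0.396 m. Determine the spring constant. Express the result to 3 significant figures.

Energy stored in the spring equals the launch KE: ½kx² = ½mv²
k = mv²/x² = (1.68)(6.64)²/(0.396)² = 472.3 N/m

k = 472 N/m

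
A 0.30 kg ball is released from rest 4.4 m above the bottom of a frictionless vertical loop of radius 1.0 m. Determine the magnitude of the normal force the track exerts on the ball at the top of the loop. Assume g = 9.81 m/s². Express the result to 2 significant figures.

N = 11 N

Energy from release to top (height 2r): mgh = ½mv_top² + mg(2r)
v_top² = 2g(h − 2r) = 2(9.81)(4.4 − 2.000) = 47.088 m²/s²
At the top, both N and weight point toward the centre: N + mg = mv_top²/r
N = m(v_top²/r − g) = 0.30(47.088/1.0 − 9.81) = 11.18 N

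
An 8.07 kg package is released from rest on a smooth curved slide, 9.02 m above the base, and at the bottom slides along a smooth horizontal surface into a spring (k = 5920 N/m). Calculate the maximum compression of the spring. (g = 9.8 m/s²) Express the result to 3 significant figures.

At max compression the package is momentarily at rest: mgh = ½kx²
x = √(2mgh/k) = √(2 × 8.07 × 9.8 × 9.02 / 5920) = 0.4909 m

x = 0.491 m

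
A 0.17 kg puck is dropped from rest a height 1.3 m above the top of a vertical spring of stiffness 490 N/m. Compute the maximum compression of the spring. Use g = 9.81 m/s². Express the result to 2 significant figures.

Measuring PE from the top of the relaxed spring, at max compression the puck has dropped H + x with zero KE, so:
mg(H + x) = ½kx²
½(490)x² − (0.17)(9.81)x − (0.17)(9.81)(1.3) = 0
245.0x² − 1.668x − 2.168 = 0
x = [1.668 + √(2.781 + 2124.6)]/(2 × 245.0) = 0.09753 m

x = 0.098 m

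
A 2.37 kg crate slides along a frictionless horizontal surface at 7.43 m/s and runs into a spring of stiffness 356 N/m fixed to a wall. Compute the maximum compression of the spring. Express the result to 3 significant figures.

x = 0.606 m

Conservation of energy between contact and max compression: ½mv² = ½kx²
x = v√(m/k) = 7.43 × √(2.37/356) = 0.6062 m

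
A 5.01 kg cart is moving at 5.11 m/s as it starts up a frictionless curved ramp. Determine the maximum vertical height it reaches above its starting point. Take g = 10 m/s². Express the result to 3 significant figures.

By energy conservation, ½mv² = mgh
h = v²/(2g) = 5.11²/(2 × 10) = 1.306 m

h = 1.31 m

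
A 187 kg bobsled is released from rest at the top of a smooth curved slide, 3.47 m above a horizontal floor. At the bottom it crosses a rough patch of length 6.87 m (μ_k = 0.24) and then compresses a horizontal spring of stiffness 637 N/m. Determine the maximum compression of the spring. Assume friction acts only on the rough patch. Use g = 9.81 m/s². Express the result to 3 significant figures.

x = 3.24 m

Initial energy: E₁ = mgh = (187)(9.81)(3.47) = 6365.6 J
Friction removes W_f = μ_k mg d = (0.24)(187)(9.81)(6.87) = 3025 J
Energy reaching the spring: E = 6365.6 − 3025 = 3340.9 J
At max compression ½kx² = E ⇒ x = √(2E/k) = √(2 × 3340.9/637) = 3.239 m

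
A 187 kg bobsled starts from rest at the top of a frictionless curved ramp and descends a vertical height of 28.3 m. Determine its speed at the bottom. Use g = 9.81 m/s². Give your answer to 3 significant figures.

v = 23.6 m/s

Energy conservation between the two points: mgh = ½mv²
v = √(2gh) = √(2 × 9.81 × 28.3) = √555.25 = 23.56 m/s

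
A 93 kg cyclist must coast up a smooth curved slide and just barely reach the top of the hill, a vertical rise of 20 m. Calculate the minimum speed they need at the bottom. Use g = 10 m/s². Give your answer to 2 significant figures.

At the top they are momentarily at rest, so all KE converts to PE: ½mv² = mgh
v = √(2gh) = √(2 × 10 × 20) = 20.00 m/s

v = 20 m/s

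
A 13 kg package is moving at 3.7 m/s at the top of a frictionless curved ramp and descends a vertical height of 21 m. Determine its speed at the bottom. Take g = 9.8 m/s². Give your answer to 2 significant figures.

Mechanical energy is conserved (no friction): ½mv₀² + mgh = ½mv²
v² = v₀² + 2gh = (3.7)² + 2(9.8)(21) = 425.29
v = √425.29 = 20.62 m/s

v = 21 m/s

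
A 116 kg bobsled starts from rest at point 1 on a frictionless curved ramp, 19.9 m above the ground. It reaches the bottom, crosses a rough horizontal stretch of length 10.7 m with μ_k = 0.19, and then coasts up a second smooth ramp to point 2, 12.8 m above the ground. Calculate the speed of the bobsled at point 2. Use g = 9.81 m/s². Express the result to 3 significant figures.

v = 9.97 m/s

Energy at 1: mgh₁ = (116)(9.81)(19.9) = 22645 J
Friction loss: W_f = μ_k mg d = 2313 J
At 2: ½mv² + mgh₂ = mgh₁ − W_f
½mv² = 22645 − 2313 − 14566 = 5766.0 J
v = √(2 × 5766.0/116) = 9.971 m/s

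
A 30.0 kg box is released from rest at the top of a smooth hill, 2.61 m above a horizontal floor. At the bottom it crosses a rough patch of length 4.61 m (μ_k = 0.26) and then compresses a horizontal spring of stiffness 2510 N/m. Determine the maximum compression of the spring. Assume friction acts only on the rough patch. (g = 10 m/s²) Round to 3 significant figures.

x = 0.581 m

Initial energy: E₁ = mgh = (30.0)(10)(2.61) = 783.00 J
Friction removes W_f = μ_k mg d = (0.26)(30.0)(10)(4.61) = 359.6 J
Energy reaching the spring: E = 783.00 − 359.6 = 423.42 J
At max compression ½kx² = E ⇒ x = √(2E/k) = √(2 × 423.42/2510) = 0.5808 m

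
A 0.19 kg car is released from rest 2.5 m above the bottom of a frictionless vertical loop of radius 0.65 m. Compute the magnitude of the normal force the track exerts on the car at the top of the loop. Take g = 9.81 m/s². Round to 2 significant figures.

N = 5.0 N

Energy from release to top (height 2r): mgh = ½mv_top² + mg(2r)
v_top² = 2g(h − 2r) = 2(9.81)(2.5 − 1.300) = 23.544 m²/s²
At the top, both N and weight point toward the centre: N + mg = mv_top²/r
N = m(v_top²/r − g) = 0.19(23.544/0.65 − 9.81) = 5.018 N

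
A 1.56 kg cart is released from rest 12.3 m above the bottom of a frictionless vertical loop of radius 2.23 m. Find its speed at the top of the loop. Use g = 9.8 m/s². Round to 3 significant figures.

Energy conservation: mgh = ½mv_top² + mg(2r)
v_top² = 2g(h − 2r) = 2(9.8)(12.3 − 4.460) = 153.7
v_top = 12.40 m/s

v = 12.4 m/s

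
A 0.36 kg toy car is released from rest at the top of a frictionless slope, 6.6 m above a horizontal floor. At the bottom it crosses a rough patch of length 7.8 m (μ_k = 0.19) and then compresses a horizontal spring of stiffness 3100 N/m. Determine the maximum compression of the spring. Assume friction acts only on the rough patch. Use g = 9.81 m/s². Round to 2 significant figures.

Initial energy: E₁ = mgh = (0.36)(9.81)(6.6) = 23.309 J
Friction removes W_f = μ_k mg d = (0.19)(0.36)(9.81)(7.8) = 5.234 J
Energy reaching the spring: E = 23.309 − 5.234 = 18.075 J
At max compression ½kx² = E ⇒ x = √(2E/k) = √(2 × 18.075/3100) = 0.1080 m

x = 0.11 m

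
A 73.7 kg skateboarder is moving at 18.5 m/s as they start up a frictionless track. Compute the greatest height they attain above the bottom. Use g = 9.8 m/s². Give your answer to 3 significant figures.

Setting KE at the bottom equal to PE gained: ½mv² = mgh
h = v²/(2g) = 18.5²/(2 × 9.8) = 17.46 m

h = 17.5 m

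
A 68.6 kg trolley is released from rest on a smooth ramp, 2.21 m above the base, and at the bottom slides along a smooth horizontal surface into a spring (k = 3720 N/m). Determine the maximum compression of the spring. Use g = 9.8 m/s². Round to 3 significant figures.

x = 0.894 m

Gravitational PE at the top equals spring PE at max compression: mgh = ½kx²
x = √(2mgh/k) = √(2 × 68.6 × 9.8 × 2.21 / 3720) = 0.8937 m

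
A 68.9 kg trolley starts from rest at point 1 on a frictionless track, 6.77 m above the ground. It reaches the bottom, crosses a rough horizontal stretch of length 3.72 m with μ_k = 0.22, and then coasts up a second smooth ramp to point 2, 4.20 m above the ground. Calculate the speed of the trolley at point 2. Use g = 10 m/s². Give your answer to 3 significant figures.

Energy at 1: mgh₁ = (68.9)(10)(6.77) = 4664.5 J
Friction loss: W_f = μ_k mg d = 563.9 J
At 2: ½mv² + mgh₂ = mgh₁ − W_f
½mv² = 4664.5 − 563.9 − 2893.8 = 1206.9 J
v = √(2 × 1206.9/68.9) = 5.919 m/s

v = 5.92 m/s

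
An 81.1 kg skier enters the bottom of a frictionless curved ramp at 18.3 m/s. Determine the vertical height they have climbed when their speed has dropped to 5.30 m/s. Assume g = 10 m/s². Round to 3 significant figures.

Energy balance between the two points: ½mv₁² = ½mv₂² + mgh
h = (v₁² − v₂²)/(2g) = (18.3² − 5.30²)/(2 × 10) = 15.34 m

h = 15.3 m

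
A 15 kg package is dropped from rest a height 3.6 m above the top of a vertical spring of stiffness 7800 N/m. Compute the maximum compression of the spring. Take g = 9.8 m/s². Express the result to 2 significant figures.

Measuring PE from the top of the relaxed spring, at max compression the package has dropped H + x with zero KE, so:
mg(H + x) = ½kx²
½(7800)x² − (15)(9.8)x − (15)(9.8)(3.6) = 0
3900x² − 147.0x − 529.2 = 0
x = [147.0 + √(21609 + 8.2555e+06)]/(2 × 3900) = 0.3877 m

x = 0.39 m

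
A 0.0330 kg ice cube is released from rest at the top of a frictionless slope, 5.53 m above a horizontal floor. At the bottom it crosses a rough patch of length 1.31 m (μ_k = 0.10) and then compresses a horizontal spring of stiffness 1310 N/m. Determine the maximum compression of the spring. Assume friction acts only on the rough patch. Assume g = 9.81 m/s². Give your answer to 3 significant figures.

x = 0.0517 m

Initial energy: E₁ = mgh = (0.0330)(9.81)(5.53) = 1.7902 J
Friction removes W_f = μ_k mg d = (0.10)(0.0330)(9.81)(1.31) = 0.04241 J
Energy reaching the spring: E = 1.7902 − 0.04241 = 1.7478 J
At max compression ½kx² = E ⇒ x = √(2E/k) = √(2 × 1.7478/1310) = 0.05166 m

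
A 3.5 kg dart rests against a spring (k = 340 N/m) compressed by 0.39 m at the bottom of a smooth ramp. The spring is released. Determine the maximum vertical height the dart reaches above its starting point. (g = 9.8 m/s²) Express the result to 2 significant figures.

h = 0.75 m

Energy conservation from release to the highest point: ½kx² = mgh
h = kx²/(2mg) = (340)(0.39)²/(2 × 3.5 × 9.8) = 0.7538 m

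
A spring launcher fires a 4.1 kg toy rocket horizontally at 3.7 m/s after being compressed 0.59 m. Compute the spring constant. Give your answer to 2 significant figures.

k = 160 N/m

½kx² = ½mv²
k = mv²/x² = (4.1)(3.7)²/(0.59)² = 161.2 N/m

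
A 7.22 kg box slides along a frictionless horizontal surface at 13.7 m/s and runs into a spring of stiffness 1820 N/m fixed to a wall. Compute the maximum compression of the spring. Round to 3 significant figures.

x = 0.863 m

All KE is stored as spring PE at maximum compression: ½mv² = ½kx²
x = v√(m/k) = 13.7 × √(7.22/1820) = 0.8629 m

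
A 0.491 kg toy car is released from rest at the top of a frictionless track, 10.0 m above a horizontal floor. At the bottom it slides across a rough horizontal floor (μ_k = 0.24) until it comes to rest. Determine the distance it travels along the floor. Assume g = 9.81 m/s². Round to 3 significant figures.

d = 41.7 m

Energy at the top = energy at the end + work done against friction:
At rest all PE has been dissipated by friction: mgh = μ_k m g d
d = h/μ_k = 10.0/0.24 = 41.67 m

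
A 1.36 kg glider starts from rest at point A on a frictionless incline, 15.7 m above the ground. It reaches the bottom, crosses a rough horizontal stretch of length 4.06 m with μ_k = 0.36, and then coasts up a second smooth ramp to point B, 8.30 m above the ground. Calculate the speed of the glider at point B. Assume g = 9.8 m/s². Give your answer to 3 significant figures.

Energy at A: mgh₁ = (1.36)(9.8)(15.7) = 209.25 J
Friction loss: W_f = μ_k mg d = 19.48 J
At B: ½mv² + mgh₂ = mgh₁ − W_f
½mv² = 209.25 − 19.48 − 110.62 = 79.147 J
v = √(2 × 79.147/1.36) = 10.79 m/s

v = 10.8 m/s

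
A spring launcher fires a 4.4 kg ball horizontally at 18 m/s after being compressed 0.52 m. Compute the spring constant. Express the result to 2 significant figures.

½kx² = ½mv²
k = mv²/x² = (4.4)(18)²/(0.52)² = 5272 N/m

k = 5300 N/m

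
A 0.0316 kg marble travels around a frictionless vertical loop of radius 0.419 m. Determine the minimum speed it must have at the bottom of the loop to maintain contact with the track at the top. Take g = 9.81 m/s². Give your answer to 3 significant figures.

v = 4.53 m/s

At the top: mg = mv_top²/r ⇒ v_top² = gr = 4.110 m²/s²
Energy from bottom to top (height 2r): ½mv_bot² = ½mv_top² + mg(2r)
v_bot² = gr + 4gr = 5gr = 20.55
v_bot = √(5gr) = 4.533 m/s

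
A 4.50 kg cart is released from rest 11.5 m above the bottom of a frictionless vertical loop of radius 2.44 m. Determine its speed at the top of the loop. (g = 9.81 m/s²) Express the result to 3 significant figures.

Energy conservation: mgh = ½mv_top² + mg(2r)
v_top² = 2g(h − 2r) = 2(9.81)(11.5 − 4.880) = 129.9
v_top = 11.40 m/s

v = 11.4 m/s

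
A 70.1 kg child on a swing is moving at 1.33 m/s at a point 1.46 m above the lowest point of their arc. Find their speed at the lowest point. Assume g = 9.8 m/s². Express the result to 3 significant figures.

By conservation of mechanical energy, ½mv₀² + mgh = ½mv²
v² = v₀² + 2gh = (1.33)² + 2(9.8)(1.46) = 30.385
v = √30.385 = 5.512 m/s

v = 5.51 m/s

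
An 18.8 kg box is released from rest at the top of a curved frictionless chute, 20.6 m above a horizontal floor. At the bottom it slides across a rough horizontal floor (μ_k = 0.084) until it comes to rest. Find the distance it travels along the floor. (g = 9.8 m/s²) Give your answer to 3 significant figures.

Energy bookkeeping (friction removes W_f = μ_k N d):
At rest all PE has been dissipated by friction: mgh = μ_k m g d
d = h/μ_k = 20.6/0.084 = 245.2 m

d = 245 m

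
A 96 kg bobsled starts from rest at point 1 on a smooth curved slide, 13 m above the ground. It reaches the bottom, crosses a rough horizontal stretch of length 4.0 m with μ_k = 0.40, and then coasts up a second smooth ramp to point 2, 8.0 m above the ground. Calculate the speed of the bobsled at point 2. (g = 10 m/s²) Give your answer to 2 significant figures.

Energy at 1: mgh₁ = (96)(10)(13) = 12480 J
Friction loss: W_f = μ_k mg d = 1536 J
At 2: ½mv² + mgh₂ = mgh₁ − W_f
½mv² = 12480 − 1536 − 7680.0 = 3264.0 J
v = √(2 × 3264.0/96) = 8.246 m/s

v = 8.2 m/s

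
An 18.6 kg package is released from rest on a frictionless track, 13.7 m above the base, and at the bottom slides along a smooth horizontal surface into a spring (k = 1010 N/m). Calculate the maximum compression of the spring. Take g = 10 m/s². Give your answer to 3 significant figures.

x = 2.25 m

Gravitational PE at the top equals spring PE at max compression: mgh = ½kx²
x = √(2mgh/k) = √(2 × 18.6 × 10 × 13.7 / 1010) = 2.246 m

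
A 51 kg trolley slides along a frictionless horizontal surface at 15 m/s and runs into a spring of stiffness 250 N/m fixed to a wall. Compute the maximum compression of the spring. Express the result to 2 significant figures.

x = 6.8 m

All KE is stored as spring PE at maximum compression: ½mv² = ½kx²
x = v√(m/k) = 15 × √(51/250) = 6.775 m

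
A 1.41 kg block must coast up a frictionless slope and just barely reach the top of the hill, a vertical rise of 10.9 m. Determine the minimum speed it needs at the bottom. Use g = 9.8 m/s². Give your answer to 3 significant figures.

v = 14.6 m/s

At the top it is momentarily at rest, so all KE converts to PE: ½mv² = mgh
v = √(2gh) = √(2 × 9.8 × 10.9) = 14.62 m/s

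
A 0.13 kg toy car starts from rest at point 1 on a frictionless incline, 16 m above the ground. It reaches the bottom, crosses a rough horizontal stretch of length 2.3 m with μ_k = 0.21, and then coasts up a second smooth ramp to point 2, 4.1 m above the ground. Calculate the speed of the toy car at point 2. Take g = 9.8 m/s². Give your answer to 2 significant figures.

Energy at 1: mgh₁ = (0.13)(9.8)(16) = 20.384 J
Friction loss: W_f = μ_k mg d = 0.6153 J
At 2: ½mv² + mgh₂ = mgh₁ − W_f
½mv² = 20.384 − 0.6153 − 5.2234 = 14.545 J
v = √(2 × 14.545/0.13) = 14.96 m/s

v = 15 m/s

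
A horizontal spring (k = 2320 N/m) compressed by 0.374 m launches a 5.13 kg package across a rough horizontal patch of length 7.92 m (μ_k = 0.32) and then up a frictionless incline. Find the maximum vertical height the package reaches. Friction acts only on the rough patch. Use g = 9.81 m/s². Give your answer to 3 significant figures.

Spring energy: E₀ = ½kx² = ½(2320)(0.374)² = 162.26 J
Friction: W_f = μ_k mg d = (0.32)(5.13)(9.81)(7.92) = 127.5 J
Energy at base of ramp: E = 162.26 − 127.5 = 34.712 J
At max height all remaining energy is PE: mgh = E ⇒ h = E/(mg) = 34.712/(5.13 × 9.81) = 0.6897 m

h = 0.690 m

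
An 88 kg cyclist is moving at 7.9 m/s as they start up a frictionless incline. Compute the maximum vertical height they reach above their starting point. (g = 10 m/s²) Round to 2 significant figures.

By energy conservation, ½mv² = mgh
h = v²/(2g) = 7.9²/(2 × 10) = 3.121 m

h = 3.1 m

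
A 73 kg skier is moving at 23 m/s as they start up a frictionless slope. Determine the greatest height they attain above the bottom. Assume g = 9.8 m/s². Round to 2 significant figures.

h = 27 m

Setting KE at the bottom equal to PE gained: ½mv² = mgh
h = v²/(2g) = 23²/(2 × 9.8) = 26.99 m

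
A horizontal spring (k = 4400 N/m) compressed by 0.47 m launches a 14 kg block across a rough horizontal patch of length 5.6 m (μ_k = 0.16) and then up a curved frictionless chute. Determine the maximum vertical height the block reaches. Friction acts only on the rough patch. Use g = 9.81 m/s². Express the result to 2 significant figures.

h = 2.6 m

Spring energy: E₀ = ½kx² = ½(4400)(0.47)² = 485.98 J
Friction: W_f = μ_k mg d = (0.16)(14)(9.81)(5.6) = 123.1 J
Energy at base of ramp: E = 485.98 − 123.1 = 362.92 J
At max height all remaining energy is PE: mgh = E ⇒ h = E/(mg) = 362.92/(14 × 9.81) = 2.643 m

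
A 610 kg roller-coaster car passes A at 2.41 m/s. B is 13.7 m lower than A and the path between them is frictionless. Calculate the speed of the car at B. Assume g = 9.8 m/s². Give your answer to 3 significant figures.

Mechanical energy is conserved (no friction): ½mv₀² + mgh = ½mv²
v² = v₀² + 2gh = (2.41)² + 2(9.8)(13.7) = 274.33
v = √274.33 = 16.56 m/s

v = 16.6 m/s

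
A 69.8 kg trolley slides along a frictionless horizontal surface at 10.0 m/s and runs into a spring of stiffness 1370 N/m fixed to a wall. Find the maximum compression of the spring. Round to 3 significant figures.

All KE is stored as spring PE at maximum compression: ½mv² = ½kx²
x = v√(m/k) = 10.0 × √(69.8/1370) = 2.257 m

x = 2.26 m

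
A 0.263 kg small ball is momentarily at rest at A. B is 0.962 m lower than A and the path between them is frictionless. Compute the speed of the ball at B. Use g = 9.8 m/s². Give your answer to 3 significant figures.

v = 4.34 m/s

Mechanical energy is conserved (no friction): mgh = ½mv²
v = √(2gh) = √(2 × 9.8 × 0.962) = √18.855 = 4.342 m/s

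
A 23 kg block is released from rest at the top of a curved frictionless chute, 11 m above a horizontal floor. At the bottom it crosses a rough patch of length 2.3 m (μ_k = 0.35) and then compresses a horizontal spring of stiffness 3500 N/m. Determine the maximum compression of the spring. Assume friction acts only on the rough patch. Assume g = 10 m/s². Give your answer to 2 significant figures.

x = 1.2 m

Initial energy: E₁ = mgh = (23)(10)(11) = 2530.0 J
Friction removes W_f = μ_k mg d = (0.35)(23)(10)(2.3) = 185.1 J
Energy reaching the spring: E = 2530.0 − 185.1 = 2344.8 J
At max compression ½kx² = E ⇒ x = √(2E/k) = √(2 × 2344.8/3500) = 1.158 m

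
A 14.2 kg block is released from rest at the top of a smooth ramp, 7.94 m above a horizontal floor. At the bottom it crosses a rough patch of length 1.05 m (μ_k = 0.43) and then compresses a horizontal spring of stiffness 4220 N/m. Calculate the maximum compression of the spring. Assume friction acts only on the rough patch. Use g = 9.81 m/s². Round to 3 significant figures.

Initial energy: E₁ = mgh = (14.2)(9.81)(7.94) = 1106.1 J
Friction removes W_f = μ_k mg d = (0.43)(14.2)(9.81)(1.05) = 62.89 J
Energy reaching the spring: E = 1106.1 − 62.89 = 1043.2 J
At max compression ½kx² = E ⇒ x = √(2E/k) = √(2 × 1043.2/4220) = 0.7031 m

x = 0.703 m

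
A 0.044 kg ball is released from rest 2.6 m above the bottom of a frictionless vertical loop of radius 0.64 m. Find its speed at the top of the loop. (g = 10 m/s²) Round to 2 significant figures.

Energy conservation: mgh = ½mv_top² + mg(2r)
v_top² = 2g(h − 2r) = 2(10)(2.6 − 1.280) = 26.40
v_top = 5.138 m/s

v = 5.1 m/s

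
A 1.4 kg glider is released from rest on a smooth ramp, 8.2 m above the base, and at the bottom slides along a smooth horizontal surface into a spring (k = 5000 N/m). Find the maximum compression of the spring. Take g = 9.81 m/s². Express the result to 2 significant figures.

Energy conservation (no friction) from release to max compression: mgh = ½kx²
x = √(2mgh/k) = √(2 × 1.4 × 9.81 × 8.2 / 5000) = 0.2122 m

x = 0.21 m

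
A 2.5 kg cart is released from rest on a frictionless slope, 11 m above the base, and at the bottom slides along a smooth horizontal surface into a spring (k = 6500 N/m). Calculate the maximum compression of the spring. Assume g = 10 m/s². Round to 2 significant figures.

At max compression the cart is momentarily at rest: mgh = ½kx²
x = √(2mgh/k) = √(2 × 2.5 × 10 × 11 / 6500) = 0.2909 m

x = 0.29 m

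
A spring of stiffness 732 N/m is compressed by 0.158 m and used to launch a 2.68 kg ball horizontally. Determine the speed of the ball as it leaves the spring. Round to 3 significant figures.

The ball leaves the spring when the spring is at natural length, so ½kx² = ½mv²
v = x√(k/m) = 0.158 × √(732/2.68) = 2.611 m/s

v = 2.61 m/s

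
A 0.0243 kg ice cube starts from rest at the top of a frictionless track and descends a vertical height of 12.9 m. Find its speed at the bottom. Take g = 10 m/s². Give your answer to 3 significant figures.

v = 16.1 m/s

Equating total energy at the two states: mgh = ½mv²
v = √(2gh) = √(2 × 10 × 12.9) = √258.00 = 16.06 m/s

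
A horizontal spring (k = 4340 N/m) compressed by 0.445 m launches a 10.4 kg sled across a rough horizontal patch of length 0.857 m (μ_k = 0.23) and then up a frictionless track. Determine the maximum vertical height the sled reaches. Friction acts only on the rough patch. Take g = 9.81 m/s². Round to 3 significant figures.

h = 4.01 m

Spring energy: E₀ = ½kx² = ½(4340)(0.445)² = 429.71 J
Friction: W_f = μ_k mg d = (0.23)(10.4)(9.81)(0.857) = 20.11 J
Energy at base of ramp: E = 429.71 − 20.11 = 409.60 J
At max height all remaining energy is PE: mgh = E ⇒ h = E/(mg) = 409.60/(10.4 × 9.81) = 4.015 m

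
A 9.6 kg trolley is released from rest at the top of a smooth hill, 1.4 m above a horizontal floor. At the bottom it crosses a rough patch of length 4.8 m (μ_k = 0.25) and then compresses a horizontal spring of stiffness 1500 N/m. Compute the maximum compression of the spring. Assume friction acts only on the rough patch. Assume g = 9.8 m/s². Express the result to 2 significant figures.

Initial energy: E₁ = mgh = (9.6)(9.8)(1.4) = 131.71 J
Friction removes W_f = μ_k mg d = (0.25)(9.6)(9.8)(4.8) = 112.9 J
Energy reaching the spring: E = 131.71 − 112.9 = 18.816 J
At max compression ½kx² = E ⇒ x = √(2E/k) = √(2 × 18.816/1500) = 0.1584 m

x = 0.16 m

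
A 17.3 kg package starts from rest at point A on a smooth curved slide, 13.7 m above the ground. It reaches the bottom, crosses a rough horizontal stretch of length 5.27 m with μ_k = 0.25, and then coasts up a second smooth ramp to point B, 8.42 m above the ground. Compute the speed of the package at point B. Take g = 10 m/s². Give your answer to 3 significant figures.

Energy at A: mgh₁ = (17.3)(10)(13.7) = 2370.1 J
Friction loss: W_f = μ_k mg d = 227.9 J
At B: ½mv² + mgh₂ = mgh₁ − W_f
½mv² = 2370.1 − 227.9 − 1456.7 = 685.51 J
v = √(2 × 685.51/17.3) = 8.902 m/s

v = 8.90 m/s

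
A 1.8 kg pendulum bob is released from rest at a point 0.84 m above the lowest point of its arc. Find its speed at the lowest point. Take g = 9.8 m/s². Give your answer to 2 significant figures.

By conservation of mechanical energy, mgh = ½mv²
v = √(2gh) = √(2 × 9.8 × 0.84) = √16.464 = 4.058 m/s

v = 4.1 m/s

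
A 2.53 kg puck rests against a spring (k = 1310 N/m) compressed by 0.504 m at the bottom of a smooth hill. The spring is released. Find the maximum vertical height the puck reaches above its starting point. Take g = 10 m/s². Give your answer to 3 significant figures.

Energy conservation from release to the highest point: ½kx² = mgh
h = kx²/(2mg) = (1310)(0.504)²/(2 × 2.53 × 10) = 6.576 m

h = 6.58 m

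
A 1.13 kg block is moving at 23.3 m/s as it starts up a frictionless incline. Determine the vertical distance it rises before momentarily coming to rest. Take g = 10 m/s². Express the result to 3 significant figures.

Setting KE at the bottom equal to PE gained: ½mv² = mgh
h = v²/(2g) = 23.3²/(2 × 10) = 27.14 m

h = 27.1 m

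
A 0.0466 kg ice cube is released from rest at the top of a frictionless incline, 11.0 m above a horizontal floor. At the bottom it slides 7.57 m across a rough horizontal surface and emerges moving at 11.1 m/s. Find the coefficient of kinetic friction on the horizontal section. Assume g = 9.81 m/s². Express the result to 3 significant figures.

μ_k = 0.624

Energy bookkeeping (friction removes W_f = μ_k N d):
mgh = ½mv² + μ_k m g d
mgh = 5.0286 J; ½mv² = 2.8708 J
W_f = 5.0286 − 2.8708 = 2.158 J
μ_k = W_f/(mg·d) = 2.158/(0.4571 × 7.57) = 0.6235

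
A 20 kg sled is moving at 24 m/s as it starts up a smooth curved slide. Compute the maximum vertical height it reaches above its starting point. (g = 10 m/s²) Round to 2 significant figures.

h = 29 m

By energy conservation, ½mv² = mgh
h = v²/(2g) = 24²/(2 × 10) = 28.80 m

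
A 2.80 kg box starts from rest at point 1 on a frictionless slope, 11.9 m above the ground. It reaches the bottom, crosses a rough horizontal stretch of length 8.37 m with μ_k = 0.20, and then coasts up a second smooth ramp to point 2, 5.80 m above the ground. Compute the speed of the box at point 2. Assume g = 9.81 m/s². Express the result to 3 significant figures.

v = 9.32 m/s

Energy at 1: mgh₁ = (2.80)(9.81)(11.9) = 326.87 J
Friction loss: W_f = μ_k mg d = 45.98 J
At 2: ½mv² + mgh₂ = mgh₁ − W_f
½mv² = 326.87 − 45.98 − 159.31 = 121.57 J
v = √(2 × 121.57/2.80) = 9.319 m/s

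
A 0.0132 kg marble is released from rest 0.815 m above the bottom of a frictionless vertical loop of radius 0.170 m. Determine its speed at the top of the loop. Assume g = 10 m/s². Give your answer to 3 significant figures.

Energy conservation: mgh = ½mv_top² + mg(2r)
v_top² = 2g(h − 2r) = 2(10)(0.815 − 0.3400) = 9.500
v_top = 3.082 m/s

v = 3.08 m/s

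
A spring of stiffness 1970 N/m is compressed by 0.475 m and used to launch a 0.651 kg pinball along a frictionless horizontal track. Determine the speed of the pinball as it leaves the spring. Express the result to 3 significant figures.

Spring PE converts entirely to kinetic energy: ½kx² = ½mv²
v = x√(k/m) = 0.475 × √(1970/0.651) = 26.13 m/s

v = 26.1 m/s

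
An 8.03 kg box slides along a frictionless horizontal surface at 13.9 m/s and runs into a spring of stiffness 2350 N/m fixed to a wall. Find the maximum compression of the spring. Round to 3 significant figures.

Conservation of energy between contact and max compression: ½mv² = ½kx²
x = v√(m/k) = 13.9 × √(8.03/2350) = 0.8125 m

x = 0.813 m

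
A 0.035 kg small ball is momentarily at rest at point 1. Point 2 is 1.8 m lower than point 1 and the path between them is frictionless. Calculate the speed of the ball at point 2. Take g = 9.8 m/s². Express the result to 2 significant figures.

Equating total energy at the two states: mgh = ½mv²
v = √(2gh) = √(2 × 9.8 × 1.8) = √35.280 = 5.940 m/s

v = 5.9 m/s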